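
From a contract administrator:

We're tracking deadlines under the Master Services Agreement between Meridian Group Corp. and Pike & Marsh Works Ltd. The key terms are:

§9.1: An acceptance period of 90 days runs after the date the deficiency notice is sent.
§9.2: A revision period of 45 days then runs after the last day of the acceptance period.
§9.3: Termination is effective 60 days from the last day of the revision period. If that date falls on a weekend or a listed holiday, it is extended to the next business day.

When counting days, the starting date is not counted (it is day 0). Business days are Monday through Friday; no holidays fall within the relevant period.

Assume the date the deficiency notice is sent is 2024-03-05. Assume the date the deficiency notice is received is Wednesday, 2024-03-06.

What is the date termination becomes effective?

Adding 90 calendar days to 2024-03-05 gives 2024-06-03, which is the last day of the acceptance period.
The last day of the revision period: 45 calendar days after 2024-06-03 is 2024-07-18.
The date termination becomes effective: 60 calendar days after 2024-07-18 is 2024-09-16. 2024-09-16 is a Monday, so no roll-forward applies.

2024-09-16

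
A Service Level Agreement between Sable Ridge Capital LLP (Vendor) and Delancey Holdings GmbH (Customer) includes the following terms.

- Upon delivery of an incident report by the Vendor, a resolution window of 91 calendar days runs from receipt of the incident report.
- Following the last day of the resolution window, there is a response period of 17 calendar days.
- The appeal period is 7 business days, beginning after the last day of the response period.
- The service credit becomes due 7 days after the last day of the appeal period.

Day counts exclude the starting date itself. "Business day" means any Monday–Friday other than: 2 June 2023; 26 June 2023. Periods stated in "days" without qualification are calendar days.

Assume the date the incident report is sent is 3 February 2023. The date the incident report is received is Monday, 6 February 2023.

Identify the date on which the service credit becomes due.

13 June 2023

The last day of the resolution window: 6 February 2023 + 91 days = 8 May 2023.
The last day of the response period: 17 calendar days after 8 May 2023 is 25 May 2023.
From Thursday, 25 May 2023, 7 business days (May 26, May 29, May 30, May 31, Jun 1, Jun 5, Jun 6, skipping weekends and the listed holiday on Jun 2) brings us to Tuesday, 6 June 2023, which is the last day of the appeal period.
The date on which the service credit becomes due: 7 calendar days after 6 June 2023 is 13 June 2023.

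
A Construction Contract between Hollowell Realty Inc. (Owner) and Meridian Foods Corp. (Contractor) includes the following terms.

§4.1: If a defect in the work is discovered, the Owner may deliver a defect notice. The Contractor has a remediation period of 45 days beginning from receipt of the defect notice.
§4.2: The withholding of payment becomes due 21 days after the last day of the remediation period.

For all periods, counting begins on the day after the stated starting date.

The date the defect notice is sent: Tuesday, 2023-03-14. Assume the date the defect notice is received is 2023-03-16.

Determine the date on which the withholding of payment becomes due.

Adding 45 calendar days to 2023-03-16 gives 2023-04-30, which is the last day of the remediation period.
The date on which the withholding of payment becomes due: 21 calendar days after 2023-04-30 is 2023-05-21.

2023-05-21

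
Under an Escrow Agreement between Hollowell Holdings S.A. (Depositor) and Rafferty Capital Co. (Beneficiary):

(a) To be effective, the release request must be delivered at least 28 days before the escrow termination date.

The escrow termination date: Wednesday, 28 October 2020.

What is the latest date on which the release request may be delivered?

30 September 2020

28 October 2020 minus 28 days is 30 September 2020.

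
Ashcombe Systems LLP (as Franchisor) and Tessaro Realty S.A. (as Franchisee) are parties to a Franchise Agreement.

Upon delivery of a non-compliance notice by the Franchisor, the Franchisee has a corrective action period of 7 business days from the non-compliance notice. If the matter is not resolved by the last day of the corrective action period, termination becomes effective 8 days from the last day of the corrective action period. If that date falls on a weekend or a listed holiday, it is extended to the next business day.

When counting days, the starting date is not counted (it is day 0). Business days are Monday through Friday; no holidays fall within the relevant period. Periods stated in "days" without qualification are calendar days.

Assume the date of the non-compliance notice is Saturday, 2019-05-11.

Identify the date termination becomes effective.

From Saturday, 2019-05-11, 7 business days (May 13, May 14, May 15, May 16, May 17, May 20, May 21, skipping weekends) brings us to Tuesday, 2019-05-21, which is the last day of the corrective action period.
The date termination becomes effective: 8 calendar days after 2019-05-21 is 2019-05-29. 2019-05-29 is a Wednesday, so no roll-forward applies.

2019-05-29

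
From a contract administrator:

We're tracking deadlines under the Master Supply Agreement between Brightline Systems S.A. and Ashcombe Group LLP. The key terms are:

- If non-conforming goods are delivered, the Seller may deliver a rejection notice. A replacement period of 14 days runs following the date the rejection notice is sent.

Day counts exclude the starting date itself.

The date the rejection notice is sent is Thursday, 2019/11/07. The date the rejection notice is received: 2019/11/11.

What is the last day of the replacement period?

2019/11/21

The last day of the replacement period: 14 calendar days after 2019/11/07 is 2019/11/21.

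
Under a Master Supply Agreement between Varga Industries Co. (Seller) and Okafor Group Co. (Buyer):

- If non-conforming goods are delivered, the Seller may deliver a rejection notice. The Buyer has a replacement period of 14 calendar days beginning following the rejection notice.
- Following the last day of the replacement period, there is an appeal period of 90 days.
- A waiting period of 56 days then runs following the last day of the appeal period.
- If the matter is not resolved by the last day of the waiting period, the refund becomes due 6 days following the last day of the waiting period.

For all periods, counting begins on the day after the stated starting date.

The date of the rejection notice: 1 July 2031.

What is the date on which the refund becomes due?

14 December 2031

Adding 14 calendar days to 1 July 2031 gives 15 July 2031, which is the last day of the replacement period.
The last day of the appeal period: 90 calendar days after 15 July 2031 is 13 October 2031.
The last day of the waiting period: 56 calendar days after 13 October 2031 is 8 December 2031.
Adding 6 calendar days to 8 December 2031 gives 14 December 2031, which is the date on which the refund becomes due.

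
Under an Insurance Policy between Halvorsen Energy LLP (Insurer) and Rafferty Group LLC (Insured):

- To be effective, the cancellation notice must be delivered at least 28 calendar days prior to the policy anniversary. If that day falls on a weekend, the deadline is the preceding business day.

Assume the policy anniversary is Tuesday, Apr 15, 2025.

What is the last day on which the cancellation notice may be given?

Mar 18, 2025

Counting back 28 calendar days from Apr 15, 2025 gives Mar 18, 2025. That is a Tuesday, so no adjustment is needed.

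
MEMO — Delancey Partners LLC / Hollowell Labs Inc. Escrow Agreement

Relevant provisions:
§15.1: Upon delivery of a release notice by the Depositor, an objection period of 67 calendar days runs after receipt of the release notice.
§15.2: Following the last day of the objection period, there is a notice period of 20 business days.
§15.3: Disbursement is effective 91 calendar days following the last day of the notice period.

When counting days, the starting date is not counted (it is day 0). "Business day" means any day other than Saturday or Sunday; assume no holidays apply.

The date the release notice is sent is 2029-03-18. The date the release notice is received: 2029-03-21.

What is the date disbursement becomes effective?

2029-09-21

Adding 67 calendar days to 2029-03-21 gives 2029-05-27, which is the last day of the objection period.
From Sunday, 2029-05-27, 20 business days (May 28, May 29, May 30, May 31, …, Jun 20, Jun 21, Jun 22, skipping weekends) brings us to Friday, 2029-06-22, which is the last day of the notice period.
The date disbursement becomes effective: 91 calendar days after 2029-06-22 is 2029-09-21.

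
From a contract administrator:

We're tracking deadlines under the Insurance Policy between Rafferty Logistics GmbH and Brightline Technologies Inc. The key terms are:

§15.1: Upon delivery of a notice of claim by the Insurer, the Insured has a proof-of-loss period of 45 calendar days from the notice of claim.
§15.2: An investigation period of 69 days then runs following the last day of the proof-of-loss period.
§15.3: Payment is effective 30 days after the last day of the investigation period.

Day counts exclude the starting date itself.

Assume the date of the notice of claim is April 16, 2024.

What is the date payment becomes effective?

September 7, 2024

The last day of the proof-of-loss period: 45 calendar days after April 16, 2024 is May 31, 2024.
The last day of the investigation period: 69 calendar days after May 31, 2024 is August 8, 2024.
Adding 30 calendar days to August 8, 2024 gives September 7, 2024, which is the date payment becomes effective.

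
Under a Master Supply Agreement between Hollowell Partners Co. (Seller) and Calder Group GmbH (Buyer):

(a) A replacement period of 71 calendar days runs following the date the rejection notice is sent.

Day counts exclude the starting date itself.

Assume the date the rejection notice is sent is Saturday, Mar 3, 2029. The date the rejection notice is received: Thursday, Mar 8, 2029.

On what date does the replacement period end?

The last day of the replacement period: 71 calendar days after Mar 3, 2029 is May 13, 2029.

May 13, 2029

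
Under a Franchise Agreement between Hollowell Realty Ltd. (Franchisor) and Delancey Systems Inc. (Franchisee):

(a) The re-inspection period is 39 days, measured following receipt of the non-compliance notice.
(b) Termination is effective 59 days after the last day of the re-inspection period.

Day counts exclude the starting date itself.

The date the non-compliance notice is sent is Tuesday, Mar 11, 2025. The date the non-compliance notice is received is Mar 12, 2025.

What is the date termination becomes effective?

Jun 18, 2025

The last day of the re-inspection period: Mar 12, 2025 + 39 days = Apr 20, 2025.
The date termination becomes effective: Apr 20, 2025 + 59 days = Jun 18, 2025.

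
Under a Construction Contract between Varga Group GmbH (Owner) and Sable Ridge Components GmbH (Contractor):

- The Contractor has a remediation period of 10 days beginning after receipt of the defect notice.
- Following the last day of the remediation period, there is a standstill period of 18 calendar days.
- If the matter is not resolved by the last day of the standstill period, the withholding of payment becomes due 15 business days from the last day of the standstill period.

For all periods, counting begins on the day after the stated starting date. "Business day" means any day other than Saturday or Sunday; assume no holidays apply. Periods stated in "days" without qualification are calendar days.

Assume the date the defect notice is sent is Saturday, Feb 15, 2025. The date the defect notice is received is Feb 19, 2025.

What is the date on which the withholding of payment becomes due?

Adding 10 calendar days to Feb 19, 2025 gives Mar 1, 2025, which is the last day of the remediation period.
The last day of the standstill period: 18 calendar days after Mar 1, 2025 is Mar 19, 2025.
The date on which the withholding of payment becomes due: counting 15 business days from Wednesday, Mar 19, 2025 (Mar 20, Mar 21, Mar 24, Mar 25, …, Apr 7, Apr 8, Apr 9, skipping weekends) reaches Wednesday, Apr 9, 2025.

Apr 9, 2025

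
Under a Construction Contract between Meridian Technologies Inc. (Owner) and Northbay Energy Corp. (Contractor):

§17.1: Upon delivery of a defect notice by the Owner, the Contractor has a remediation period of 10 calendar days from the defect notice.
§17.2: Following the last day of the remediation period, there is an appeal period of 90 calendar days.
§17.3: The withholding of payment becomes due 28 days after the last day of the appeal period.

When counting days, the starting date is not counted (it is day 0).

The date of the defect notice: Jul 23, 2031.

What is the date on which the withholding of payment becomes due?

Adding 10 calendar days to Jul 23, 2031 gives Aug 2, 2031, which is the last day of the remediation period.
Adding 90 calendar days to Aug 2, 2031 gives Oct 31, 2031, which is the last day of the appeal period.
The date on which the withholding of payment becomes due: Oct 31, 2031 + 28 days = Nov 28, 2031.

Nov 28, 2031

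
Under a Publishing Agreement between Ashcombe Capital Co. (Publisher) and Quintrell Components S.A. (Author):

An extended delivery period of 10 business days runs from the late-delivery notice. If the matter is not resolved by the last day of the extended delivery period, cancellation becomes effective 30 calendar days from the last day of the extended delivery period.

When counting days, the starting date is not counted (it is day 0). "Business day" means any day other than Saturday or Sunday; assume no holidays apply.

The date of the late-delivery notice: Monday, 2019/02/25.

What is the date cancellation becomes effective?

The last day of the extended delivery period: 10 business days after Monday, 2019/02/25, skipping weekends — Feb 26, Feb 27, Feb 28, Mar 1, Mar 4, Mar 5, Mar 6, Mar 7, Mar 8, Mar 11 — lands on Monday, 2019/03/11.
The date cancellation becomes effective: 2019/03/11 + 30 days = 2019/04/10.

2019/04/10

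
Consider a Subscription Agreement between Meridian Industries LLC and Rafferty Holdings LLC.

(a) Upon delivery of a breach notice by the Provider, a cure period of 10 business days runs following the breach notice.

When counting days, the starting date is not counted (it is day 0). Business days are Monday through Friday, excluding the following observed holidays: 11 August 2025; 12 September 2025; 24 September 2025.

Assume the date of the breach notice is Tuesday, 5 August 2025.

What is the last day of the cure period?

The last day of the cure period: 10 business days after Tuesday, 5 August 2025, skipping weekends and the listed holiday on Aug 11 — Aug 6, Aug 7, Aug 8, Aug 12, Aug 13, Aug 14, Aug 15, Aug 18, Aug 19, Aug 20 — lands on Wednesday, 20 August 2025.

20 August 2025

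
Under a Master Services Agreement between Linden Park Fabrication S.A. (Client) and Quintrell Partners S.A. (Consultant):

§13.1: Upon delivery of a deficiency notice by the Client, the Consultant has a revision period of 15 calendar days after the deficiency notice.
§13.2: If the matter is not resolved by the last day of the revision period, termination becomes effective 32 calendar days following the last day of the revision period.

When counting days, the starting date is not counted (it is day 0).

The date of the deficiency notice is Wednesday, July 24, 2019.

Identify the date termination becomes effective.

The last day of the revision period: 15 calendar days after July 24, 2019 is August 8, 2019.
Adding 32 calendar days to August 8, 2019 gives September 9, 2019, which is the date termination becomes effective.

September 9, 2019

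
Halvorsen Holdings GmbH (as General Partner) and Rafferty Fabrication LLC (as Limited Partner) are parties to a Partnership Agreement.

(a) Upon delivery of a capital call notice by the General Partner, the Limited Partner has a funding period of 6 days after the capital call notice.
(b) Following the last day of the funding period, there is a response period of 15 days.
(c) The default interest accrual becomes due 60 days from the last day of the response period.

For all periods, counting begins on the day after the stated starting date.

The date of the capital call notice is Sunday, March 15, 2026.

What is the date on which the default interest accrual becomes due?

June 4, 2026

The last day of the funding period: 6 calendar days after March 15, 2026 is March 21, 2026.
The last day of the response period: March 21, 2026 + 15 days = April 5, 2026.
Adding 60 calendar days to April 5, 2026 gives June 4, 2026, which is the date on which the default interest accrual becomes due.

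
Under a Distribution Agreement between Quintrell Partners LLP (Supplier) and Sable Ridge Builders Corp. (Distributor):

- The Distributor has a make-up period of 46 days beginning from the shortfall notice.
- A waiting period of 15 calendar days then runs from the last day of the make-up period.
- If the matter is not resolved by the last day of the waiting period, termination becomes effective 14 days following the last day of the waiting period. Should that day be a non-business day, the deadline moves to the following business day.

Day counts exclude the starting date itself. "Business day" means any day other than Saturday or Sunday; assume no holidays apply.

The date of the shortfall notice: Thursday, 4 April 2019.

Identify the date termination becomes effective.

The last day of the make-up period: 4 April 2019 + 46 days = 20 May 2019.
The last day of the waiting period: 15 calendar days after 20 May 2019 is 4 June 2019.
The date termination becomes effective: 4 June 2019 + 14 days = 18 June 2019. 18 June 2019 is a Tuesday, so no roll-forward applies.

18 June 2019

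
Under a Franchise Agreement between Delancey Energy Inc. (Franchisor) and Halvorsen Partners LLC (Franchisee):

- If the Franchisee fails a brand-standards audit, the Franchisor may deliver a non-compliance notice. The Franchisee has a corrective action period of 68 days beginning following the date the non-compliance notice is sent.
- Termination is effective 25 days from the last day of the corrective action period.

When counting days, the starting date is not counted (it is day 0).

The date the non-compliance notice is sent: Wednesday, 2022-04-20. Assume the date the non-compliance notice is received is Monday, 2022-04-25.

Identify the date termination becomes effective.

The last day of the corrective action period: 2022-04-20 + 68 days = 2022-06-27.
Adding 25 calendar days to 2022-06-27 gives 2022-07-22, which is the date termination becomes effective.

2022-07-22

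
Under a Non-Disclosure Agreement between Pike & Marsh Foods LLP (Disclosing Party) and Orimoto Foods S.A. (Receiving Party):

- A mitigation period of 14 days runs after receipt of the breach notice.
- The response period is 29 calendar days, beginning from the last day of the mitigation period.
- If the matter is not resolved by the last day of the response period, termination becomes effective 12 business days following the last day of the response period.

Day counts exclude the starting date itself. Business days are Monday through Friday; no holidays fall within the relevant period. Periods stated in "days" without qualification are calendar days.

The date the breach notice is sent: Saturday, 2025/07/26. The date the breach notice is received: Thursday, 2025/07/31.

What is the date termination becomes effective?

Adding 14 calendar days to 2025/07/31 gives 2025/08/14, which is the last day of the mitigation period.
The last day of the response period: 2025/08/14 + 29 days = 2025/09/12.
The date termination becomes effective: 12 business days after Friday, 2025/09/12, skipping weekends — Sep 15, Sep 16, Sep 17, Sep 18, …, Sep 26, Sep 29, Sep 30 — lands on Tuesday, 2025/09/30.

2025/09/30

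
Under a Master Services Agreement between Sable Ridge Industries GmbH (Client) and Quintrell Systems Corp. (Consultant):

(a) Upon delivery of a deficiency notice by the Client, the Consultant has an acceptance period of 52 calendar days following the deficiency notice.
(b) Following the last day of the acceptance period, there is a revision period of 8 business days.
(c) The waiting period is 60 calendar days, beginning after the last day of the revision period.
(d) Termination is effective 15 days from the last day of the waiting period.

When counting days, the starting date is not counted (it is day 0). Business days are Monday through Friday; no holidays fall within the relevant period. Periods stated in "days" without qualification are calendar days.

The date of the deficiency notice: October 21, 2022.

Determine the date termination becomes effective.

March 7, 2023

The last day of the acceptance period: 52 calendar days after October 21, 2022 is December 12, 2022.
The last day of the revision period: 8 business days after Monday, December 12, 2022, skipping weekends — Dec 13, Dec 14, Dec 15, Dec 16, Dec 19, Dec 20, Dec 21, Dec 22 — lands on Thursday, December 22, 2022.
The last day of the waiting period: December 22, 2022 + 60 days = February 20, 2023.
The date termination becomes effective: February 20, 2023 + 15 days = March 7, 2023.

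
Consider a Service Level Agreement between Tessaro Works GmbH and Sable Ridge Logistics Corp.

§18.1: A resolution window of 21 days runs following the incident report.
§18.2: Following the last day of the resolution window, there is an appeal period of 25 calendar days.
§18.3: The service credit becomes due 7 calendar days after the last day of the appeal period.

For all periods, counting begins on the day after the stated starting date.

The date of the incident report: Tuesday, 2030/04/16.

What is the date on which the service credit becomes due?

2030/06/08

Adding 21 calendar days to 2030/04/16 gives 2030/05/07, which is the last day of the resolution window.
Adding 25 calendar days to 2030/05/07 gives 2030/06/01, which is the last day of the appeal period.
The date on which the service credit becomes due: 7 calendar days after 2030/06/01 is 2030/06/08.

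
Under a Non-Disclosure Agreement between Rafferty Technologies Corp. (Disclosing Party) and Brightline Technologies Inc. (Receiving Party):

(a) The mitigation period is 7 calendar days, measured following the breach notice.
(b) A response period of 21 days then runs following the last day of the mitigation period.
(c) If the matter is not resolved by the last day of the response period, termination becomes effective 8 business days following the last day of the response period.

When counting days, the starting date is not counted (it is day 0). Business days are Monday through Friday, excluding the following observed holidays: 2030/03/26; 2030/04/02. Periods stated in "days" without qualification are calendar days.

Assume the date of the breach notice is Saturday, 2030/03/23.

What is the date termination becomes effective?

The last day of the mitigation period: 2030/03/23 + 7 days = 2030/03/30.
The last day of the response period: 21 calendar days after 2030/03/30 is 2030/04/20.
The date termination becomes effective: 8 business days after Saturday, 2030/04/20, skipping weekends — Apr 22, Apr 23, Apr 24, Apr 25, Apr 26, Apr 29, Apr 30, May 1 — lands on Wednesday, 2030/05/01.

2030/05/01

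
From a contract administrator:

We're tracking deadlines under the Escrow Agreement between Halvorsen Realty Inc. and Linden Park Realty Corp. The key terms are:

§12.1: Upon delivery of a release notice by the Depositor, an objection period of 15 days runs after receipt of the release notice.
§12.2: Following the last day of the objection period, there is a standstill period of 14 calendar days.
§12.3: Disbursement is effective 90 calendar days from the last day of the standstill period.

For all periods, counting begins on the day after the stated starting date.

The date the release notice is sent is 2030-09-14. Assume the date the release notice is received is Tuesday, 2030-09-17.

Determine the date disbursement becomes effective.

Adding 15 calendar days to 2030-09-17 gives 2030-10-02, which is the last day of the objection period.
The last day of the standstill period: 2030-10-02 + 14 days = 2030-10-16.
The date disbursement becomes effective: 90 calendar days after 2030-10-16 is 2031-01-14.

2031-01-14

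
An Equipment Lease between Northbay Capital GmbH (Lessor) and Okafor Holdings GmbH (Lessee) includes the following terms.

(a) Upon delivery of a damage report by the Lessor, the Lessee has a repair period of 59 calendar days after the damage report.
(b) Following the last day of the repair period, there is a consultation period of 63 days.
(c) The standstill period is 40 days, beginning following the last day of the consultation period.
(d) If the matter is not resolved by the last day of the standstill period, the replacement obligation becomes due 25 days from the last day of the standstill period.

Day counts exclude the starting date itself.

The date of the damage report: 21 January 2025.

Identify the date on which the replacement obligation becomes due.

The last day of the repair period: 59 calendar days after 21 January 2025 is 21 March 2025.
The last day of the consultation period: 21 March 2025 + 63 days = 23 May 2025.
The last day of the standstill period: 23 May 2025 + 40 days = 2 July 2025.
The date on which the replacement obligation becomes due: 2 July 2025 + 25 days = 27 July 2025.

27 July 2025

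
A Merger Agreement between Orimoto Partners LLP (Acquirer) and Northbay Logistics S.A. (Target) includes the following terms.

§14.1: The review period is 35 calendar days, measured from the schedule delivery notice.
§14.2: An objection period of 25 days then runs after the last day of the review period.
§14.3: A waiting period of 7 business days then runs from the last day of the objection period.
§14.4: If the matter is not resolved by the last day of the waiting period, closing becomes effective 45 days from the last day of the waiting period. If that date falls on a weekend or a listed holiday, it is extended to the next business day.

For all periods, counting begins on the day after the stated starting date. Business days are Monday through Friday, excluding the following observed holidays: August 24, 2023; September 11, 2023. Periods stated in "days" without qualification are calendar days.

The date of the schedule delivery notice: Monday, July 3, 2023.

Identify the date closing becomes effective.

October 30, 2023

The last day of the review period: July 3, 2023 + 35 days = August 7, 2023.
The last day of the objection period: 25 calendar days after August 7, 2023 is September 1, 2023.
The last day of the waiting period: counting 7 business days from Friday, September 1, 2023 (Sep 4, Sep 5, Sep 6, Sep 7, Sep 8, Sep 12, Sep 13, skipping weekends and the listed holiday on Sep 11) reaches Wednesday, September 13, 2023.
The date closing becomes effective: 45 calendar days after September 13, 2023 is October 28, 2023. That falls on a Saturday, so it rolls to the next business day, Monday, October 30, 2023.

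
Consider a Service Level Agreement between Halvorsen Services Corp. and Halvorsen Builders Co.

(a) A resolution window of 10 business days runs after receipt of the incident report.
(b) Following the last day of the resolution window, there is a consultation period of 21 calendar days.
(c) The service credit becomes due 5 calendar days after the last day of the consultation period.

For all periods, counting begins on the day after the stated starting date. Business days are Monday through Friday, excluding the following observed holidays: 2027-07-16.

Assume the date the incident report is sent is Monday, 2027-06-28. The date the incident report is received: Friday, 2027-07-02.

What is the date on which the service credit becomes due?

The last day of the resolution window: counting 10 business days from Friday, 2027-07-02 (Jul 5, Jul 6, Jul 7, Jul 8, Jul 9, Jul 12, Jul 13, Jul 14, Jul 15, Jul 19, skipping weekends and the listed holiday on Jul 16) reaches Monday, 2027-07-19.
Adding 21 calendar days to 2027-07-19 gives 2027-08-09, which is the last day of the consultation period.
The date on which the service credit becomes due: 2027-08-09 + 5 days = 2027-08-14.

2027-08-14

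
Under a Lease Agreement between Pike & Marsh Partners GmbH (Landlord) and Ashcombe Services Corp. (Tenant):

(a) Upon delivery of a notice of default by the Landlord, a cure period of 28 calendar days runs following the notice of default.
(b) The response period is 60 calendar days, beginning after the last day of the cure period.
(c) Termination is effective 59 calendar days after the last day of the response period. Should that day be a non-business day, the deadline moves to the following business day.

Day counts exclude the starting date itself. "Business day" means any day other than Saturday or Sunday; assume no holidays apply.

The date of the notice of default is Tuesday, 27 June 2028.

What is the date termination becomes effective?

21 November 2028

The last day of the cure period: 27 June 2028 + 28 days = 25 July 2028.
Adding 60 calendar days to 25 July 2028 gives 23 September 2028, which is the last day of the response period.
The date termination becomes effective: 59 calendar days after 23 September 2028 is 21 November 2028. 21 November 2028 is a Tuesday, so no roll-forward applies.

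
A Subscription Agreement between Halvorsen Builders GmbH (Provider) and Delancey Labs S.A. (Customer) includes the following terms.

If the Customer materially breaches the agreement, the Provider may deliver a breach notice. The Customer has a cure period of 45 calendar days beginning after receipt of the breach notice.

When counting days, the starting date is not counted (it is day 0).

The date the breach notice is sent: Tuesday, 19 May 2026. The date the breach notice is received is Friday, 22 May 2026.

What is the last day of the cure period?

The last day of the cure period: 22 May 2026 + 45 days = 6 July 2026.

6 July 2026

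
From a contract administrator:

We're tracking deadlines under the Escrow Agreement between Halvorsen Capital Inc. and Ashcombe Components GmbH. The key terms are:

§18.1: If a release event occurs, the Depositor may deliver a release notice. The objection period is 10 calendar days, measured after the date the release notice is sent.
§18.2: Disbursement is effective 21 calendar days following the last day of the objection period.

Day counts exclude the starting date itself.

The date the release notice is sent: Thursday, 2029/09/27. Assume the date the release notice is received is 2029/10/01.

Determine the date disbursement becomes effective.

The last day of the objection period: 2029/09/27 + 10 days = 2029/10/07.
Adding 21 calendar days to 2029/10/07 gives 2029/10/28, which is the date disbursement becomes effective.

2029/10/28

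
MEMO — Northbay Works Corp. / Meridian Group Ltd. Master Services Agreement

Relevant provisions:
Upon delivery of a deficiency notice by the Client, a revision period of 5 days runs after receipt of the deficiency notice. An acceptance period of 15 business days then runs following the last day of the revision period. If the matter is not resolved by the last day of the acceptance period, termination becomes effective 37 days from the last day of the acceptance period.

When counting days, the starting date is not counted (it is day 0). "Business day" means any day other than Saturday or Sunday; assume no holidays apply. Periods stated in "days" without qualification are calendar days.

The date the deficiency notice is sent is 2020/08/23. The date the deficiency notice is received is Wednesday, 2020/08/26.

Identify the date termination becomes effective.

Adding 5 calendar days to 2020/08/26 gives 2020/08/31, which is the last day of the revision period.
The last day of the acceptance period: counting 15 business days from Monday, 2020/08/31 (Sep 1, Sep 2, Sep 3, Sep 4, …, Sep 17, Sep 18, Sep 21, skipping weekends) reaches Monday, 2020/09/21.
Adding 37 calendar days to 2020/09/21 gives 2020/10/28, which is the date termination becomes effective.

2020/10/28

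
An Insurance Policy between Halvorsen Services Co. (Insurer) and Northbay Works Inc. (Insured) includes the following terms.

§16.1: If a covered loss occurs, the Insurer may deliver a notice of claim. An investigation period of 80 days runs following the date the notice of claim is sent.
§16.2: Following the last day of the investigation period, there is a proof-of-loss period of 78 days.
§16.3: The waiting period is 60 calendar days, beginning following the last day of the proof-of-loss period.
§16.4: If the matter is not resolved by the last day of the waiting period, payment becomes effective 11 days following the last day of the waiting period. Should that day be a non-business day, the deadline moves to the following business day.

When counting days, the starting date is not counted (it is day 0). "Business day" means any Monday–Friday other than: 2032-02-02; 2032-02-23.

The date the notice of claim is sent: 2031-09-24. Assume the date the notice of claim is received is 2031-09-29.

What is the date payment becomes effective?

2032-05-10

The last day of the investigation period: 80 calendar days after 2031-09-24 is 2031-12-13.
Adding 78 calendar days to 2031-12-13 gives 2032-02-29, which is the last day of the proof-of-loss period.
The last day of the waiting period: 60 calendar days after 2032-02-29 is 2032-04-29.
The date payment becomes effective: 2032-04-29 + 11 days = 2032-05-10. 2032-05-10 is a Monday and is not a listed holiday, so no roll-forward applies.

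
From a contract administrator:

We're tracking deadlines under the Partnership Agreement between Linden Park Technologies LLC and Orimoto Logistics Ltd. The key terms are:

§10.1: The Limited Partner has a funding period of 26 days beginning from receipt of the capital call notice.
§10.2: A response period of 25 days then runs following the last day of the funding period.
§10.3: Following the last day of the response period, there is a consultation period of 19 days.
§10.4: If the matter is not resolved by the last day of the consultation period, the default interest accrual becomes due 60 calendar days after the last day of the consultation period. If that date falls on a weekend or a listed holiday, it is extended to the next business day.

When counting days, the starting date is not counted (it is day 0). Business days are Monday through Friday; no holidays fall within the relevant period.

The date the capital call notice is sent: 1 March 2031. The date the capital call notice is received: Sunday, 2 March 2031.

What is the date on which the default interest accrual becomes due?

The last day of the funding period: 26 calendar days after 2 March 2031 is 28 March 2031.
The last day of the response period: 28 March 2031 + 25 days = 22 April 2031.
Adding 19 calendar days to 22 April 2031 gives 11 May 2031, which is the last day of the consultation period.
Adding 60 calendar days to 11 May 2031 gives 10 July 2031, which is the date on which the default interest accrual becomes due. 10 July 2031 is a Thursday, so no roll-forward applies.

10 July 2031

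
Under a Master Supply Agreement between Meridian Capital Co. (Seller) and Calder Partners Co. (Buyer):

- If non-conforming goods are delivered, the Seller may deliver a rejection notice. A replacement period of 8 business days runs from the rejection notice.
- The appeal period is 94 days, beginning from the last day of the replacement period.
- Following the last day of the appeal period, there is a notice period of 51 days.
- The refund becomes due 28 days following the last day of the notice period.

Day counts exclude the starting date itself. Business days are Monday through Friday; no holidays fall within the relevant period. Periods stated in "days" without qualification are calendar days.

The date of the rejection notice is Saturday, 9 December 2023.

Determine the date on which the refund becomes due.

From Saturday, 9 December 2023, 8 business days (Dec 11, Dec 12, Dec 13, Dec 14, Dec 15, Dec 18, Dec 19, Dec 20, skipping weekends) brings us to Wednesday, 20 December 2023, which is the last day of the replacement period.
Adding 94 calendar days to 20 December 2023 gives 23 March 2024, which is the last day of the appeal period.
The last day of the notice period: 23 March 2024 + 51 days = 13 May 2024.
The date on which the refund becomes due: 28 calendar days after 13 May 2024 is 10 June 2024.

10 June 2024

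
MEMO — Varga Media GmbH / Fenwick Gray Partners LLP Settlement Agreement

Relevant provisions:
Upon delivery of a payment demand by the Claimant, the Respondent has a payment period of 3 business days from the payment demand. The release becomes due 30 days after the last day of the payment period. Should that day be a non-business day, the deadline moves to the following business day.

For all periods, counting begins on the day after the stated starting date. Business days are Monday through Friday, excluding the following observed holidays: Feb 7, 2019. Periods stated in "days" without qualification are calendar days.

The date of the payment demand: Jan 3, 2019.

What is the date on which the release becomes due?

Feb 8, 2019

From Thursday, Jan 3, 2019, 3 business days (Jan 4, Jan 7, Jan 8, skipping weekends) brings us to Tuesday, Jan 8, 2019, which is the last day of the payment period.
Adding 30 calendar days to Jan 8, 2019 gives Feb 7, 2019, which is the date on which the release becomes due. That falls on Thursday, a listed holiday, so it rolls to the next business day, Friday, Feb 8, 2019.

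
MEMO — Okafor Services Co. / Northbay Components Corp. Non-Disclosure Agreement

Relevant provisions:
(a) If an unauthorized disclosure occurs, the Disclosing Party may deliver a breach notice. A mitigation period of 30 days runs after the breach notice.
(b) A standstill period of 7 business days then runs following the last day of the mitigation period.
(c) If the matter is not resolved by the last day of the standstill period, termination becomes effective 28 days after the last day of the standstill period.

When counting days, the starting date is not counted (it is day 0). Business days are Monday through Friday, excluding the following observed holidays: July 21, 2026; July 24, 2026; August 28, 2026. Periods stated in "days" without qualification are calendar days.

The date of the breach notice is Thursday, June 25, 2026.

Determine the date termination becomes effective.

Adding 30 calendar days to June 25, 2026 gives July 25, 2026, which is the last day of the mitigation period.
The last day of the standstill period: counting 7 business days from Saturday, July 25, 2026 (Jul 27, Jul 28, Jul 29, Jul 30, Jul 31, Aug 3, Aug 4, skipping weekends) reaches Tuesday, August 4, 2026.
Adding 28 calendar days to August 4, 2026 gives September 1, 2026, which is the date termination becomes effective.

September 1, 2026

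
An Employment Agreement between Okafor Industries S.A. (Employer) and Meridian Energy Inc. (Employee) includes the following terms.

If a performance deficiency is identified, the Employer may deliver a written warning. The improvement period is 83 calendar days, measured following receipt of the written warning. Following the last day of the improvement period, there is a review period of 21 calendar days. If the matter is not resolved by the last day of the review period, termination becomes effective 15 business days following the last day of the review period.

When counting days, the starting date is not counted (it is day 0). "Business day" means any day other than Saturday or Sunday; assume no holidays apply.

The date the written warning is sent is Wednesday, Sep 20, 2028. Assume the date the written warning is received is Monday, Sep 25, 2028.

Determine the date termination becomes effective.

The last day of the improvement period: Sep 25, 2028 + 83 days = Dec 17, 2028.
Adding 21 calendar days to Dec 17, 2028 gives Jan 7, 2029, which is the last day of the review period.
The date termination becomes effective: counting 15 business days from Sunday, Jan 7, 2029 (Jan 8, Jan 9, Jan 10, Jan 11, …, Jan 24, Jan 25, Jan 26, skipping weekends) reaches Friday, Jan 26, 2029.

Jan 26, 2029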